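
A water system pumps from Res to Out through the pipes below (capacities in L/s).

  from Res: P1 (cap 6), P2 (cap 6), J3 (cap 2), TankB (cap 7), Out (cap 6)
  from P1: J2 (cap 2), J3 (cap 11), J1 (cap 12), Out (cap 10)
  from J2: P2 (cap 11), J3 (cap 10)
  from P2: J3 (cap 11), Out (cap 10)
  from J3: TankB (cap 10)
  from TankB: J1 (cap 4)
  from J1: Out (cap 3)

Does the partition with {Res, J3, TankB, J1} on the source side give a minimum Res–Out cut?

Given cut capacity: 6 + 6 + 6 + 3 = 21.
Augment Res→Out: bottleneck 6, flow now 6.
Augment Res→P1→Out: bottleneck 6, flow now 12.
Augment Res→P2→Out: bottleneck 6, flow now 18.
Augment Res→TankB→J1→Out: bottleneck 3, flow now 21.
No augmenting path remains; maximum flow = 21.
Cut capacity 21 equals the max flow, so it is a minimum cut.

Yes — it is a minimum cut (capacity 21).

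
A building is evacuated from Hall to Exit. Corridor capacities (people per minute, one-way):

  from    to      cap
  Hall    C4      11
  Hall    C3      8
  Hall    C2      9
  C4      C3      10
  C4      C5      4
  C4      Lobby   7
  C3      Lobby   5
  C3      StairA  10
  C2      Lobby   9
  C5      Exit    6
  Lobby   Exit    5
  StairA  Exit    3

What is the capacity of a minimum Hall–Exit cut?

12

Augment Hall→C4→C5→Exit: bottleneck 4, flow now 4.
Augment Hall→C4→Lobby→Exit: bottleneck 5, flow now 9.
Augment Hall→C3→StairA→Exit: bottleneck 3, flow now 12.
No augmenting path remains; maximum flow = 12.
By max-flow min-cut, the minimum cut capacity equals the max flow.
In the residual graph, reachable from Hall: {Hall, C4, C3, C2, Lobby, StairA}.
Min-cut edges: C4→C5 (4), Lobby→Exit (5), StairA→Exit (3); capacity 4 + 5 + 3 = 12.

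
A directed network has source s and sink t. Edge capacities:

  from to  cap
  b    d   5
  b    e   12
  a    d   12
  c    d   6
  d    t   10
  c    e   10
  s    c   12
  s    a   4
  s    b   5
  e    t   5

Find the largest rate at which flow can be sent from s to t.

15

Augment s→a→d→t: bottleneck 4, flow now 4.
Augment s→b→d→t: bottleneck 5, flow now 9.
Augment s→c→d→t: bottleneck 1, flow now 10.
Augment s→c→e→t: bottleneck 5, flow now 15.
No augmenting path remains; maximum flow = 15.
In the residual graph, reachable from s: {s, a, b, c, d, e}.
Min-cut edges: d→t (10), e→t (5); capacity 10 + 5 = 15.
This cut is saturated, so no flow can exceed 15.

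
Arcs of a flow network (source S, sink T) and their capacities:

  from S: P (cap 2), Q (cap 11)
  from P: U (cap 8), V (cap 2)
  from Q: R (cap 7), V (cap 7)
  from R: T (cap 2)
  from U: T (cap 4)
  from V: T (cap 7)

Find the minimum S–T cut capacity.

Augment S→P→U→T: bottleneck 2, flow now 2.
Augment S→Q→R→T: bottleneck 2, flow now 4.
Augment S→Q→V→T: bottleneck 7, flow now 11.
No augmenting path remains; maximum flow = 11.
By max-flow min-cut, the minimum cut capacity equals the max flow.
In the residual graph, reachable from S: {S, Q, R}.
Min-cut edges: S→P (2), Q→V (7), R→T (2); capacity 2 + 7 + 2 = 11.

11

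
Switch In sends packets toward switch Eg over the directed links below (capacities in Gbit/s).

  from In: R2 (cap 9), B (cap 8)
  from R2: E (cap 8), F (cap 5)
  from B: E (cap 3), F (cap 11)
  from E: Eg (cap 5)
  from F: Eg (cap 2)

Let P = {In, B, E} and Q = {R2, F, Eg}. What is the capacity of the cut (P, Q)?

25

Edges leaving {In, B, E}: In→R2 (9), B→F (11), E→Eg (5).
Cut capacity = 9 + 11 + 5 = 25.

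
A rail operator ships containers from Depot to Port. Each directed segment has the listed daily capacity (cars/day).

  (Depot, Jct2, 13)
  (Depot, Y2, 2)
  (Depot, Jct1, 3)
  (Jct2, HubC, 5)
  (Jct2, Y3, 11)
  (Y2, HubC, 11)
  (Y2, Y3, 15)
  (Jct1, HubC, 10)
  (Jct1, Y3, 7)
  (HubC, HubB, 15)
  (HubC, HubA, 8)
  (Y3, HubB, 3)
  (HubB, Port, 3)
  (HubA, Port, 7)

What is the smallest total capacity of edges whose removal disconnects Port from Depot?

Augment Depot→Jct2→HubC→HubB→Port: bottleneck 3, flow now 3.
Augment Depot→Jct2→HubC→HubA→Port: bottleneck 2, flow now 5.
Augment Depot→Y2→HubC→HubA→Port: bottleneck 2, flow now 7.
Augment Depot→Jct1→HubC→HubA→Port: bottleneck 3, flow now 10.
No augmenting path remains; maximum flow = 10.
By max-flow min-cut, the minimum cut capacity equals the max flow.
In the residual graph, reachable from Depot: {Depot, Jct2, Y2, Jct1, HubC, Y3, HubB, HubA}.
Min-cut edges: HubB→Port (3), HubA→Port (7); capacity 3 + 7 = 10.

10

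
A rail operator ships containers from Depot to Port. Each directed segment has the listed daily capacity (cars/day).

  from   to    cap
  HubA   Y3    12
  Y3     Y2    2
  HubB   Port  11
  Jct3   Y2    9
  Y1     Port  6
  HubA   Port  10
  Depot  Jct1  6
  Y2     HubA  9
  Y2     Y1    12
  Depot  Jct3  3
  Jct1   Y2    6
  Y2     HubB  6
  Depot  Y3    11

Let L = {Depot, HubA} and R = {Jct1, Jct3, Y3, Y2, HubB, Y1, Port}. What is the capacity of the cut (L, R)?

Edges leaving {Depot, HubA}: Depot→Jct1 (6), Depot→Jct3 (3), Depot→Y3 (11), HubA→Y3 (12), HubA→Port (10).
Cut capacity = 6 + 3 + 11 + 12 + 10 = 42.

42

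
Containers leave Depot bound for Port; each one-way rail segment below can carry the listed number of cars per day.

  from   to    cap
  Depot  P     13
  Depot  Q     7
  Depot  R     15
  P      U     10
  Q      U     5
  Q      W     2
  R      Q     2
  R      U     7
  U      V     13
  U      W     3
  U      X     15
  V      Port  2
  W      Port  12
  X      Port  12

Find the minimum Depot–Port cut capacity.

19

Augment Depot→Q→W→Port: bottleneck 2, flow now 2.
Augment Depot→P→U→V→Port: bottleneck 2, flow now 4.
Augment Depot→P→U→W→Port: bottleneck 3, flow now 7.
Augment Depot→P→U→X→Port: bottleneck 5, flow now 12.
Augment Depot→Q→U→X→Port: bottleneck 5, flow now 17.
Augment Depot→R→U→X→Port: bottleneck 2, flow now 19.
No augmenting path remains; maximum flow = 19.
By max-flow min-cut, the minimum cut capacity equals the max flow.
In the residual graph, reachable from Depot: {Depot, P, Q, R, U, V, X}.
Min-cut edges: Q→W (2), U→W (3), V→Port (2), X→Port (12); capacity 2 + 3 + 2 + 12 = 19.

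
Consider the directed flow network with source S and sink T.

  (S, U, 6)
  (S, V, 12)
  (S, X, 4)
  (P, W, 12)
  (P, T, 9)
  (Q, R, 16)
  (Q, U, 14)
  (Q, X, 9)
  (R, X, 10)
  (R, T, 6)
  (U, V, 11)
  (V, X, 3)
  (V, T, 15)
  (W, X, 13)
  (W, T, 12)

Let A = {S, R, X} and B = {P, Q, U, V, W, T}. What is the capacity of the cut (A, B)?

Edges leaving {S, R, X}: S→U (6), S→V (12), R→T (6).
Cut capacity = 6 + 12 + 6 = 24.

24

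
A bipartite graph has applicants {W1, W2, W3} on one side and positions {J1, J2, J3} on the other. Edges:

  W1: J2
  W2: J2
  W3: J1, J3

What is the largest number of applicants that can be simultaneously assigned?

2

Unit-capacity flow: source→left, listed edges, right→sink; max matching = max flow.
Augmenting path W1→J2 (+1); matched 1.
Augmenting path W3→J1 (+1); matched 2.
No augmenting path remains; maximum matching = 2.
König certificate: {W3, J2} is a vertex cover of size 2 (every listed pair touches it), so no matching can be larger.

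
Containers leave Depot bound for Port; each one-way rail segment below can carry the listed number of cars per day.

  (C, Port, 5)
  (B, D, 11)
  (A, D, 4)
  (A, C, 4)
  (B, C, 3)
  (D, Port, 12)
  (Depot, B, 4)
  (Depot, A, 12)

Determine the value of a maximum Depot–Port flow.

Augment Depot→A→C→Port: bottleneck 4, flow now 4.
Augment Depot→A→D→Port: bottleneck 4, flow now 8.
Augment Depot→B→C→Port: bottleneck 1, flow now 9.
Augment Depot→B→D→Port: bottleneck 3, flow now 12.
No augmenting path remains; maximum flow = 12.
In the residual graph, reachable from Depot: {Depot, A}.
Min-cut edges: Depot→B (4), A→C (4), A→D (4); capacity 4 + 4 + 4 = 12.
This cut is saturated, so no flow can exceed 12.

12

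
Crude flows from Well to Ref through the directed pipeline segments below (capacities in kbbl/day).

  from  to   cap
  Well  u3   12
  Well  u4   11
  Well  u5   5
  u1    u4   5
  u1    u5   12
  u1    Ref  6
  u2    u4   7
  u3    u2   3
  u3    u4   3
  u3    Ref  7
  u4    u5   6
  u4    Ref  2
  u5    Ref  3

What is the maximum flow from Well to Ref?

Augment Well→u3→Ref: bottleneck 7, flow now 7.
Augment Well→u4→Ref: bottleneck 2, flow now 9.
Augment Well→u5→Ref: bottleneck 3, flow now 12.
No augmenting path remains; maximum flow = 12.
In the residual graph, reachable from Well: {Well, u2, u3, u4, u5}.
Min-cut edges: u3→Ref (7), u4→Ref (2), u5→Ref (3); capacity 7 + 2 + 3 = 12.
This cut is saturated, so no flow can exceed 12.

12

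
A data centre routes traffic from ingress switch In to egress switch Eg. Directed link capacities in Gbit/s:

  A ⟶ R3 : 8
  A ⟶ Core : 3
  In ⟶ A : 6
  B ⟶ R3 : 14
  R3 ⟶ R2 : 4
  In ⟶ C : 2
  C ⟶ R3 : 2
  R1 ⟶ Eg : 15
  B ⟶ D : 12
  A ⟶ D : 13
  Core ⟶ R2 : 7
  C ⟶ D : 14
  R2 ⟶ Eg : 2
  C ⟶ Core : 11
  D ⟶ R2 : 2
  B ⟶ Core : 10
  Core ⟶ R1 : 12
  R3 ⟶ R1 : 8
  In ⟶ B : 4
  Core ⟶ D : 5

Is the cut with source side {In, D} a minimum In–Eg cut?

No — its capacity is 14, but the minimum cut has capacity 12.

Given cut capacity: 6 + 4 + 2 + 2 = 14.
Augment In→A→Core→R1→Eg: bottleneck 3, flow now 3.
Augment In→A→D→R2→Eg: bottleneck 2, flow now 5.
Augment In→A→R3→R1→Eg: bottleneck 1, flow now 6.
Augment In→B→Core→R1→Eg: bottleneck 4, flow now 10.
Augment In→C→Core→R1→Eg: bottleneck 2, flow now 12.
No augmenting path remains; maximum flow = 12.
In the residual graph, reachable from In: {In}.
Min-cut edges: In→A (6), In→B (4), In→C (2); capacity 6 + 4 + 2 = 12.
Cut capacity 14 exceeds the max flow 12, so it is not minimum.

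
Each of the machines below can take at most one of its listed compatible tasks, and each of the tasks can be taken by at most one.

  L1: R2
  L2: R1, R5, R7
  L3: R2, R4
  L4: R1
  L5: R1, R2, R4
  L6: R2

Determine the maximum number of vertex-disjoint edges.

4

Unit-capacity flow: source→left, listed edges, right→sink; max matching = max flow.
Augmenting path L1→R2 (+1); matched 1.
Augmenting path L2→R1 (+1); matched 2.
Augmenting path L3→R4 (+1); matched 3.
Augmenting path L4→R1→L2→R5 (+1); matched 4.
No augmenting path remains; maximum matching = 4.
König certificate: {L2, R1, R2, R4} is a vertex cover of size 4 (every listed pair touches it), so no matching can be larger.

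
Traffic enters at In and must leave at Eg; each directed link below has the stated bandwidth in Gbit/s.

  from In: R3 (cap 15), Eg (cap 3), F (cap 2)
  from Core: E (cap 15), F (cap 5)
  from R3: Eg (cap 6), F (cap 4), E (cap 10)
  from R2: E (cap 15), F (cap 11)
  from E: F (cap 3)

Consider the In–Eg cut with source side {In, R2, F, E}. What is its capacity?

18

Edges leaving {In, R2, F, E}: In→R3 (15), In→Eg (3).
Cut capacity = 15 + 3 = 18.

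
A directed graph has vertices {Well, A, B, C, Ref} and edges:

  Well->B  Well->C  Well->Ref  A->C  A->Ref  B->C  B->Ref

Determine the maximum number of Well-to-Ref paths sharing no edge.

2

Assign every edge capacity 1; by Menger, the answer equals the max flow.
Path Well→Ref (+1); total 1.
Path Well→B→Ref (+1); total 2.
No residual Well→Ref path; max flow = 2.
Certifying cut of size 2: {Well→B, Well→Ref}.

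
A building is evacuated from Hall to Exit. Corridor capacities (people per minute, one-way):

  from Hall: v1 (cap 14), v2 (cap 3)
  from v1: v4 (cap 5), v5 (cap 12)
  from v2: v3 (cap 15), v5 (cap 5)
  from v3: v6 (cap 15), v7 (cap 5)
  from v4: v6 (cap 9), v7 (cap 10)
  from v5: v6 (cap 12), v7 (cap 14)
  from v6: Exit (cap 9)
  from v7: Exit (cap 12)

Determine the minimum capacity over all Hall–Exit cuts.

17

Augment Hall→v1→v4→v6→Exit: bottleneck 5, flow now 5.
Augment Hall→v1→v5→v6→Exit: bottleneck 4, flow now 9.
Augment Hall→v1→v5→v7→Exit: bottleneck 5, flow now 14.
Augment Hall→v2→v3→v7→Exit: bottleneck 3, flow now 17.
No augmenting path remains; maximum flow = 17.
By max-flow min-cut, the minimum cut capacity equals the max flow.
In the residual graph, reachable from Hall: {Hall}.
Min-cut edges: Hall→v1 (14), Hall→v2 (3); capacity 14 + 3 = 17.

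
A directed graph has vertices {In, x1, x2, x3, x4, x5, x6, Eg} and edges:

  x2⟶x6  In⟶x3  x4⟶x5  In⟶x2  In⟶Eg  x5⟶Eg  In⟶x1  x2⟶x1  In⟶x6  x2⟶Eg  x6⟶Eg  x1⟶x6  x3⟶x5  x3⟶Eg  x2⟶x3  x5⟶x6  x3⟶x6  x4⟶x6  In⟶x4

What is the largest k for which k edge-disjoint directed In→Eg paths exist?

5

Assign every edge capacity 1; by Menger, the answer equals the max flow.
Path In→Eg (+1); total 1.
Path In→x2→Eg (+1); total 2.
Path In→x3→Eg (+1); total 3.
Path In→x6→Eg (+1); total 4.
Path In→x4→x5→Eg (+1); total 5.
No residual In→Eg path; max flow = 5.
Certifying cut of size 5: {In→Eg, In→x2, In→x3, In→x4, x6→Eg}.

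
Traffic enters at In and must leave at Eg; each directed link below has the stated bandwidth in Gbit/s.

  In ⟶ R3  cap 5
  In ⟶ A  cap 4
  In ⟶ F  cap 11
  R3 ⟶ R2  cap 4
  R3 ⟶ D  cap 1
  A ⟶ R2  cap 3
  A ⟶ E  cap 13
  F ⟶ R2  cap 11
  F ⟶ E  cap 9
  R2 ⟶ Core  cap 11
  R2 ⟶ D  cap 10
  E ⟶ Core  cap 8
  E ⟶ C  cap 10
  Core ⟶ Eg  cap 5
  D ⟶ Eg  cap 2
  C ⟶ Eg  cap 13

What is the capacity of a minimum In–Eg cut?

17

Augment In→R3→D→Eg: bottleneck 1, flow now 1.
Augment In→R3→R2→Core→Eg: bottleneck 4, flow now 5.
Augment In→A→R2→Core→Eg: bottleneck 1, flow now 6.
Augment In→A→R2→D→Eg: bottleneck 1, flow now 7.
Augment In→A→E→C→Eg: bottleneck 2, flow now 9.
Augment In→F→E→C→Eg: bottleneck 8, flow now 17.
No augmenting path remains; maximum flow = 17.
By max-flow min-cut, the minimum cut capacity equals the max flow.
In the residual graph, reachable from In: {In, R3, A, F, R2, E, Core, D}.
Min-cut edges: E→C (10), Core→Eg (5), D→Eg (2); capacity 10 + 5 + 2 = 17.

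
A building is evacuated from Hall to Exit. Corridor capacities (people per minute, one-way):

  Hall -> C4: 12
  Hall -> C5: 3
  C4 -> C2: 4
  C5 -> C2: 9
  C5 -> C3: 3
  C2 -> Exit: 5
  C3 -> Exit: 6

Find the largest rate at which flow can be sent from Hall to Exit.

Augment Hall→C4→C2→Exit: bottleneck 4, flow now 4.
Augment Hall→C5→C2→Exit: bottleneck 1, flow now 5.
Augment Hall→C5→C3→Exit: bottleneck 2, flow now 7.
No augmenting path remains; maximum flow = 7.
In the residual graph, reachable from Hall: {Hall, C4}.
Min-cut edges: Hall→C5 (3), C4→C2 (4); capacity 3 + 4 = 7.
This cut is saturated, so no flow can exceed 7.

7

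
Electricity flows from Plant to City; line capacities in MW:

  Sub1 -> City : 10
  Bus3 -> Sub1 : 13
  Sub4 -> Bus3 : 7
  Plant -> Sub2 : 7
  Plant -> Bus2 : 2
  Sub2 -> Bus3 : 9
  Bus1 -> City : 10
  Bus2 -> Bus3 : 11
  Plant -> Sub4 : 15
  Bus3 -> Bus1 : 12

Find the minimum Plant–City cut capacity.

Augment Plant→Sub2→Bus3→Bus1→City: bottleneck 7, flow now 7.
Augment Plant→Sub4→Bus3→Bus1→City: bottleneck 3, flow now 10.
Augment Plant→Sub4→Bus3→Sub1→City: bottleneck 4, flow now 14.
Augment Plant→Bus2→Bus3→Sub1→City: bottleneck 2, flow now 16.
No augmenting path remains; maximum flow = 16.
By max-flow min-cut, the minimum cut capacity equals the max flow.
In the residual graph, reachable from Plant: {Plant, Sub4}.
Min-cut edges: Plant→Sub2 (7), Plant→Bus2 (2), Sub4→Bus3 (7); capacity 7 + 2 + 7 = 16.

16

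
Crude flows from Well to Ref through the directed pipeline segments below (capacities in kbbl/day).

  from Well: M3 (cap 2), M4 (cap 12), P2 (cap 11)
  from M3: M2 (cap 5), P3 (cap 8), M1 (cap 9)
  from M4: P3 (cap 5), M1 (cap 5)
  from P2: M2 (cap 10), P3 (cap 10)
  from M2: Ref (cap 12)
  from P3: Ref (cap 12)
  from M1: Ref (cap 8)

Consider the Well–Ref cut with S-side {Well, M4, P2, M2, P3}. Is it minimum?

Given cut capacity: 2 + 5 + 12 + 12 = 31.
Augment Well→M3→M2→Ref: bottleneck 2, flow now 2.
Augment Well→M4→P3→Ref: bottleneck 5, flow now 7.
Augment Well→M4→M1→Ref: bottleneck 5, flow now 12.
Augment Well→P2→M2→Ref: bottleneck 10, flow now 22.
Augment Well→P2→P3→Ref: bottleneck 1, flow now 23.
No augmenting path remains; maximum flow = 23.
In the residual graph, reachable from Well: {Well, M4}.
Min-cut edges: Well→M3 (2), Well→P2 (11), M4→P3 (5), M4→M1 (5); capacity 2 + 11 + 5 + 5 = 23.
Cut capacity 31 exceeds the max flow 23, so it is not minimum.

No — its capacity is 31, but the minimum cut has capacity 23.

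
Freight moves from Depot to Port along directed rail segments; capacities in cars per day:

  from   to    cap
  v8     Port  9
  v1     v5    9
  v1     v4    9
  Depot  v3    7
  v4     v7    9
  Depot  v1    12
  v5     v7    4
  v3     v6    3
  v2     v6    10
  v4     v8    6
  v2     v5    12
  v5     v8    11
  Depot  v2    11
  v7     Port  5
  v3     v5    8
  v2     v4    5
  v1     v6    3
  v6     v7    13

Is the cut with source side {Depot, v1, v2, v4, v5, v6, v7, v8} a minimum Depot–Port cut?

No — its capacity is 21, but the minimum cut has capacity 14.

Given cut capacity: 7 + 5 + 9 = 21.
Augment Depot→v1→v4→v7→Port: bottleneck 5, flow now 5.
Augment Depot→v1→v4→v8→Port: bottleneck 4, flow now 9.
Augment Depot→v1→v5→v8→Port: bottleneck 3, flow now 12.
Augment Depot→v2→v4→v8→Port: bottleneck 2, flow now 14.
No augmenting path remains; maximum flow = 14.
In the residual graph, reachable from Depot: {Depot, v1, v2, v3, v4, v5, v6, v7, v8}.
Min-cut edges: v7→Port (5), v8→Port (9); capacity 5 + 9 = 14.
Cut capacity 21 exceeds the max flow 14, so it is not minimum.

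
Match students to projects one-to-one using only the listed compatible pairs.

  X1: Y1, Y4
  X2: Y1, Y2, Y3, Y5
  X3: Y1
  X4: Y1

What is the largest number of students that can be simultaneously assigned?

Unit-capacity flow: source→left, listed edges, right→sink; max matching = max flow.
Augmenting path X1→Y1 (+1); matched 1.
Augmenting path X2→Y2 (+1); matched 2.
Augmenting path X3→Y1→X1→Y4 (+1); matched 3.
No augmenting path remains; maximum matching = 3.
König certificate: {X1, X2, Y1} is a vertex cover of size 3 (every listed pair touches it), so no matching can be larger.

3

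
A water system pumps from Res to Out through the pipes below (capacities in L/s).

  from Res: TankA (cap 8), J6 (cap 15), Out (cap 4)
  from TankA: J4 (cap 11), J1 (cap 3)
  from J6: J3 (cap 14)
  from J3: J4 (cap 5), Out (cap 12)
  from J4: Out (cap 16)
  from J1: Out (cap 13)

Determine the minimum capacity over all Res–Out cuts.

26

Augment Res→Out: bottleneck 4, flow now 4.
Augment Res→TankA→J4→Out: bottleneck 8, flow now 12.
Augment Res→J6→J3→Out: bottleneck 12, flow now 24.
Augment Res→J6→J3→J4→Out: bottleneck 2, flow now 26.
No augmenting path remains; maximum flow = 26.
By max-flow min-cut, the minimum cut capacity equals the max flow.
In the residual graph, reachable from Res: {Res, J6}.
Min-cut edges: Res→TankA (8), Res→Out (4), J6→J3 (14); capacity 8 + 4 + 14 = 26.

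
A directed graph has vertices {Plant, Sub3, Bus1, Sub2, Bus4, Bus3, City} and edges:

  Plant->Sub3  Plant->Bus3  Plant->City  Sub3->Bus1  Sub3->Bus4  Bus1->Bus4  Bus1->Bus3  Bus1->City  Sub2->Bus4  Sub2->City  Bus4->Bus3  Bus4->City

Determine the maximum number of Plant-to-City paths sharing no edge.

2

Assign every edge capacity 1; by Menger, the answer equals the max flow.
Path Plant→City (+1); total 1.
Path Plant→Sub3→Bus1→City (+1); total 2.
No residual Plant→City path; max flow = 2.
Certifying cut of size 2: {Plant→City, Plant→Sub3}.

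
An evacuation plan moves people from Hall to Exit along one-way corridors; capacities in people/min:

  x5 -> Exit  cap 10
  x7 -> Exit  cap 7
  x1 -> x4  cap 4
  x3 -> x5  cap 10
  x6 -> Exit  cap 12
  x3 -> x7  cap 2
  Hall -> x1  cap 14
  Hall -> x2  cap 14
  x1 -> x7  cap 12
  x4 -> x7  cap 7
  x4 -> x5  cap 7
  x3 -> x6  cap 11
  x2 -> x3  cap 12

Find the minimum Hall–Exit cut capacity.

23

Augment Hall→x1→x7→Exit: bottleneck 7, flow now 7.
Augment Hall→x1→x4→x5→Exit: bottleneck 4, flow now 11.
Augment Hall→x2→x3→x5→Exit: bottleneck 6, flow now 17.
Augment Hall→x2→x3→x6→Exit: bottleneck 6, flow now 23.
No augmenting path remains; maximum flow = 23.
By max-flow min-cut, the minimum cut capacity equals the max flow.
In the residual graph, reachable from Hall: {Hall, x1, x2, x7}.
Min-cut edges: x1→x4 (4), x2→x3 (12), x7→Exit (7); capacity 4 + 12 + 7 = 23.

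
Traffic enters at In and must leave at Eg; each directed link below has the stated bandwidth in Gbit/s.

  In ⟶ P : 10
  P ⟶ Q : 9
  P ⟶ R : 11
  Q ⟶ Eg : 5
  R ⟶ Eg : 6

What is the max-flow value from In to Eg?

Augment In→P→Q→Eg: bottleneck 5, flow now 5.
Augment In→P→R→Eg: bottleneck 5, flow now 10.
No augmenting path remains; maximum flow = 10.
In the residual graph, reachable from In: {In}.
Min-cut edges: In→P (10); capacity 10 = 10.
This cut is saturated, so no flow can exceed 10.

10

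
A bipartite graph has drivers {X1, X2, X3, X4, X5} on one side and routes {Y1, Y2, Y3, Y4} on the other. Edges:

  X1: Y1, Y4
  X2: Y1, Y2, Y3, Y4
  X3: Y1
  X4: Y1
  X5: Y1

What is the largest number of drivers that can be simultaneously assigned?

3

Unit-capacity flow: source→left, listed edges, right→sink; max matching = max flow.
Augmenting path X1→Y1 (+1); matched 1.
Augmenting path X2→Y2 (+1); matched 2.
Augmenting path X3→Y1→X1→Y4 (+1); matched 3.
No augmenting path remains; maximum matching = 3.
König certificate: {X1, X2, Y1} is a vertex cover of size 3 (every listed pair touches it), so no matching can be larger.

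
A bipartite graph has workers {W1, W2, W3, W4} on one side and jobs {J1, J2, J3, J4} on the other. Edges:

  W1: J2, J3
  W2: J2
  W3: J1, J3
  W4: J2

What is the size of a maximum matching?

3

Unit-capacity flow: source→left, listed edges, right→sink; max matching = max flow.
Augmenting path W1→J2 (+1); matched 1.
Augmenting path W3→J1 (+1); matched 2.
Augmenting path W2→J2→W1→J3 (+1); matched 3.
No augmenting path remains; maximum matching = 3.
König certificate: {W1, W3, J2} is a vertex cover of size 3 (every listed pair touches it), so no matching can be larger.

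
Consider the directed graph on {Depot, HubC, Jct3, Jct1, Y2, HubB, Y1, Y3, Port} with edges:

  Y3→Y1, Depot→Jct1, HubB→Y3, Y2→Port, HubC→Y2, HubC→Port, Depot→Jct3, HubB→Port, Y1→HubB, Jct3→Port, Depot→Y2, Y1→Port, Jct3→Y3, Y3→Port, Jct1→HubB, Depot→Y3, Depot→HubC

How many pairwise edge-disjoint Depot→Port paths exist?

Assign every edge capacity 1; by Menger, the answer equals the max flow.
Path Depot→HubC→Port (+1); total 1.
Path Depot→Jct3→Port (+1); total 2.
Path Depot→Y2→Port (+1); total 3.
Path Depot→Y3→Port (+1); total 4.
Path Depot→Jct1→HubB→Port (+1); total 5.
No residual Depot→Port path; max flow = 5.
Certifying cut of size 5: {Depot→HubC, Depot→Jct1, Depot→Jct3, Depot→Y2, Depot→Y3}.

5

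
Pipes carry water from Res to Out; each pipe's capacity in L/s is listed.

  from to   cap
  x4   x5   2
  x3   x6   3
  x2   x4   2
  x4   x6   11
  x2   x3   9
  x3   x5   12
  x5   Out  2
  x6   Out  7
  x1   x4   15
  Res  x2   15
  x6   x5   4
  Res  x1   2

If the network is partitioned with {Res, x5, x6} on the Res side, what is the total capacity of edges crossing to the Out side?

Edges leaving {Res, x5, x6}: Res→x1 (2), Res→x2 (15), x5→Out (2), x6→Out (7).
Cut capacity = 2 + 15 + 2 + 7 = 26.

26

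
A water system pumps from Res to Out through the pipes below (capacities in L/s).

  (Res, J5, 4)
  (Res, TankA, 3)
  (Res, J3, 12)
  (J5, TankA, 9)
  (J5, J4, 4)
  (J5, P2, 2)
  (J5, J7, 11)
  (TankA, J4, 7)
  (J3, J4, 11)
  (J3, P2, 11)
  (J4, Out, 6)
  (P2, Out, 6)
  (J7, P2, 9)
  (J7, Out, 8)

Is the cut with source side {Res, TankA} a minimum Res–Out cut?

No — its capacity is 23, but the minimum cut has capacity 16.

Given cut capacity: 4 + 12 + 7 = 23.
Augment Res→J5→J4→Out: bottleneck 4, flow now 4.
Augment Res→TankA→J4→Out: bottleneck 2, flow now 6.
Augment Res→J3→P2→Out: bottleneck 6, flow now 12.
Augment Res→TankA→J4→J5→J7→Out: bottleneck 1, flow now 13. (uses reverse residual edge)
Augment Res→J3→J4→J5→J7→Out: bottleneck 3, flow now 16. (uses reverse residual edge)
No augmenting path remains; maximum flow = 16.
In the residual graph, reachable from Res: {Res, TankA, J3, J4, P2}.
Min-cut edges: Res→J5 (4), J4→Out (6), P2→Out (6); capacity 4 + 6 + 6 = 16.
Cut capacity 23 exceeds the max flow 16, so it is not minimum.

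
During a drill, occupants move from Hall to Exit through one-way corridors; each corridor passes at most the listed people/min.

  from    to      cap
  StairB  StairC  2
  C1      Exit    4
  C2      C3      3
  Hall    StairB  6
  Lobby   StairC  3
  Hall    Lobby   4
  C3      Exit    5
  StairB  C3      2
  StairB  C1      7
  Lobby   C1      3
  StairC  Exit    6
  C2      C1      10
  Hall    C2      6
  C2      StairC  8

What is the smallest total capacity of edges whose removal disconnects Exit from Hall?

15

Augment Hall→StairB→C3→Exit: bottleneck 2, flow now 2.
Augment Hall→StairB→C1→Exit: bottleneck 4, flow now 6.
Augment Hall→Lobby→StairC→Exit: bottleneck 3, flow now 9.
Augment Hall→C2→C3→Exit: bottleneck 3, flow now 12.
Augment Hall→C2→StairC→Exit: bottleneck 3, flow now 15.
No augmenting path remains; maximum flow = 15.
By max-flow min-cut, the minimum cut capacity equals the max flow.
In the residual graph, reachable from Hall: {Hall, StairB, Lobby, C2, C1, StairC}.
Min-cut edges: StairB→C3 (2), C2→C3 (3), C1→Exit (4), StairC→Exit (6); capacity 2 + 3 + 4 + 6 = 15.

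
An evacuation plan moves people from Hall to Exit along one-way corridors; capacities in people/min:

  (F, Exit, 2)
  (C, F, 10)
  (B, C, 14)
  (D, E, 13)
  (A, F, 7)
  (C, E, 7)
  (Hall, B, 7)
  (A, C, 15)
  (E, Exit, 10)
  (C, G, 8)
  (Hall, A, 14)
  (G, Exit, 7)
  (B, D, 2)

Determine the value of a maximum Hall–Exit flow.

Augment Hall→A→F→Exit: bottleneck 2, flow now 2.
Augment Hall→A→C→E→Exit: bottleneck 7, flow now 9.
Augment Hall→A→C→G→Exit: bottleneck 5, flow now 14.
Augment Hall→B→C→G→Exit: bottleneck 2, flow now 16.
Augment Hall→B→D→E→Exit: bottleneck 2, flow now 18.
No augmenting path remains; maximum flow = 18.
In the residual graph, reachable from Hall: {Hall, A, B, C, F, G}.
Min-cut edges: B→D (2), C→E (7), F→Exit (2), G→Exit (7); capacity 2 + 7 + 2 + 7 = 18.
This cut is saturated, so no flow can exceed 18.

18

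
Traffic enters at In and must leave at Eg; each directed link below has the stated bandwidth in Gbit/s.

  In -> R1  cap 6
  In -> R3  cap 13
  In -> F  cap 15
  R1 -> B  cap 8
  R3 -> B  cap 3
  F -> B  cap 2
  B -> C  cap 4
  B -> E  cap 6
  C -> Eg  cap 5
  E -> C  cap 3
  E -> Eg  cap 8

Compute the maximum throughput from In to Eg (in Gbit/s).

10

Augment In→R1→B→C→Eg: bottleneck 4, flow now 4.
Augment In→R1→B→E→Eg: bottleneck 2, flow now 6.
Augment In→R3→B→E→Eg: bottleneck 3, flow now 9.
Augment In→F→B→E→Eg: bottleneck 1, flow now 10.
No augmenting path remains; maximum flow = 10.
In the residual graph, reachable from In: {In, R1, R3, F, B}.
Min-cut edges: B→C (4), B→E (6); capacity 4 + 6 = 10.
This cut is saturated, so no flow can exceed 10.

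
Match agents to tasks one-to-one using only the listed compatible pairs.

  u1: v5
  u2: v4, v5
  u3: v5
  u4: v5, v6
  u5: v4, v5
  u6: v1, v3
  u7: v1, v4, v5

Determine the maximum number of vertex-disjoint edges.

5

Unit-capacity flow: source→left, listed edges, right→sink; max matching = max flow.
Augmenting path u1→v5 (+1); matched 1.
Augmenting path u2→v4 (+1); matched 2.
Augmenting path u4→v6 (+1); matched 3.
Augmenting path u6→v1 (+1); matched 4.
Augmenting path u7→v1→u6→v3 (+1); matched 5.
No augmenting path remains; maximum matching = 5.
König certificate: {u4, u6, u7, v4, v5} is a vertex cover of size 5 (every listed pair touches it), so no matching can be larger.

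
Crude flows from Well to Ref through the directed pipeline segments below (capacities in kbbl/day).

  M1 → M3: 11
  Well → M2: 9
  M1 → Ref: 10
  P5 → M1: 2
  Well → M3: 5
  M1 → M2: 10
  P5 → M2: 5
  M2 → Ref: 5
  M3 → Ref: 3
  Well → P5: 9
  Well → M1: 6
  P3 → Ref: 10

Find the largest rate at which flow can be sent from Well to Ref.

Augment Well→M1→Ref: bottleneck 6, flow now 6.
Augment Well→M2→Ref: bottleneck 5, flow now 11.
Augment Well→M3→Ref: bottleneck 3, flow now 14.
Augment Well→P5→M1→Ref: bottleneck 2, flow now 16.
No augmenting path remains; maximum flow = 16.
In the residual graph, reachable from Well: {Well, P5, M2, M3}.
Min-cut edges: Well→M1 (6), P5→M1 (2), M2→Ref (5), M3→Ref (3); capacity 6 + 2 + 5 + 3 = 16.
This cut is saturated, so no flow can exceed 16.

16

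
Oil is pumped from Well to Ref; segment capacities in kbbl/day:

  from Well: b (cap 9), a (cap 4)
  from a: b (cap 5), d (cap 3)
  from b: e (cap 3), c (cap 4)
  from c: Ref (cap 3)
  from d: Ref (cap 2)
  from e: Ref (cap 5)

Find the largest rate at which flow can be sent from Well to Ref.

Augment Well→a→d→Ref: bottleneck 2, flow now 2.
Augment Well→b→c→Ref: bottleneck 3, flow now 5.
Augment Well→b→e→Ref: bottleneck 3, flow now 8.
No augmenting path remains; maximum flow = 8.
In the residual graph, reachable from Well: {Well, a, b, c, d}.
Min-cut edges: b→e (3), c→Ref (3), d→Ref (2); capacity 3 + 3 + 2 = 8.
This cut is saturated, so no flow can exceed 8.

8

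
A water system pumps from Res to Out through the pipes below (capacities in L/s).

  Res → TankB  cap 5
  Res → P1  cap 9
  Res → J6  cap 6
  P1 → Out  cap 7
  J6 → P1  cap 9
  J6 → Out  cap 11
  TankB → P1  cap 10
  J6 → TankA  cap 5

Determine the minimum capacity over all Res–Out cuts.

13

Augment Res→J6→Out: bottleneck 6, flow now 6.
Augment Res→P1→Out: bottleneck 7, flow now 13.
No augmenting path remains; maximum flow = 13.
By max-flow min-cut, the minimum cut capacity equals the max flow.
In the residual graph, reachable from Res: {Res, TankB, P1}.
Min-cut edges: Res→J6 (6), P1→Out (7); capacity 6 + 7 = 13.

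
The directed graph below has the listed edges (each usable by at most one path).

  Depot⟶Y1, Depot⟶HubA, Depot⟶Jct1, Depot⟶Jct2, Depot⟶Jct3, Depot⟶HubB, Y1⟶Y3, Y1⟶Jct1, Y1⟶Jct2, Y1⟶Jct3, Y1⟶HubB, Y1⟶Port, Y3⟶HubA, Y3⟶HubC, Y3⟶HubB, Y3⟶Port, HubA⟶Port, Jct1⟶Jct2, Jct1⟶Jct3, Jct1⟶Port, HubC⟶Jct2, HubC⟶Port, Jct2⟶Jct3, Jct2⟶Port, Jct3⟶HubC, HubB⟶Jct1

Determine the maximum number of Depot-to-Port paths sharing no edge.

Assign every edge capacity 1; by Menger, the answer equals the max flow.
Path Depot→Y1→Port (+1); total 1.
Path Depot→HubA→Port (+1); total 2.
Path Depot→Jct1→Port (+1); total 3.
Path Depot→Jct2→Port (+1); total 4.
Path Depot→Jct3→HubC→Port (+1); total 5.
No residual Depot→Port path; max flow = 5.
Certifying cut of size 5: {Depot→HubA, Depot→Y1, Jct1→Port, Jct2→Port, Jct3→HubC}.

5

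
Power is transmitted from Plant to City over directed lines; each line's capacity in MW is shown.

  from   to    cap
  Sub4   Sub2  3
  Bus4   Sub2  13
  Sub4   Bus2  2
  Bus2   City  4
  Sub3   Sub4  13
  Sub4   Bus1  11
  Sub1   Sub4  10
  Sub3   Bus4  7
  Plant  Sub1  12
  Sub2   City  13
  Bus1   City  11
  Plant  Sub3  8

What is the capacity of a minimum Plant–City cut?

18

Augment Plant→Sub3→Sub4→Bus1→City: bottleneck 8, flow now 8.
Augment Plant→Sub1→Sub4→Bus1→City: bottleneck 3, flow now 11.
Augment Plant→Sub1→Sub4→Sub2→City: bottleneck 3, flow now 14.
Augment Plant→Sub1→Sub4→Bus2→City: bottleneck 2, flow now 16.
Augment Plant→Sub1→Sub4→Sub3→Bus4→Sub2→City: bottleneck 2, flow now 18. (uses reverse residual edge)
No augmenting path remains; maximum flow = 18.
By max-flow min-cut, the minimum cut capacity equals the max flow.
In the residual graph, reachable from Plant: {Plant, Sub1}.
Min-cut edges: Plant→Sub3 (8), Sub1→Sub4 (10); capacity 8 + 10 = 18.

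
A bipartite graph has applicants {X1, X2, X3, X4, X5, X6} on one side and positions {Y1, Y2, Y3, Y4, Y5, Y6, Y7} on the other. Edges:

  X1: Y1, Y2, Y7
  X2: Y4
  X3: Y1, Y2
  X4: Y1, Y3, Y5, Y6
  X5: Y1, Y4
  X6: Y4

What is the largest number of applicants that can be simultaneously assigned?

Unit-capacity flow: source→left, listed edges, right→sink; max matching = max flow.
Augmenting path X1→Y1 (+1); matched 1.
Augmenting path X2→Y4 (+1); matched 2.
Augmenting path X3→Y2 (+1); matched 3.
Augmenting path X4→Y3 (+1); matched 4.
Augmenting path X5→Y1→X1→Y7 (+1); matched 5.
No augmenting path remains; maximum matching = 5.
König certificate: {X1, X3, X4, X5, Y4} is a vertex cover of size 5 (every listed pair touches it), so no matching can be larger.

5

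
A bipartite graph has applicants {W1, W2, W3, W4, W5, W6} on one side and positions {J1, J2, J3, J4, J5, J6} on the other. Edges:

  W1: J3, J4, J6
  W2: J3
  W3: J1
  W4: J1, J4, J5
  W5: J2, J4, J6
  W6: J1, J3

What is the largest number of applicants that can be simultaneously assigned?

5

Unit-capacity flow: source→left, listed edges, right→sink; max matching = max flow.
Augmenting path W1→J3 (+1); matched 1.
Augmenting path W3→J1 (+1); matched 2.
Augmenting path W4→J4 (+1); matched 3.
Augmenting path W5→J2 (+1); matched 4.
Augmenting path W2→J3→W1→J6 (+1); matched 5.
No augmenting path remains; maximum matching = 5.
König certificate: {W1, W4, W5, J1, J3} is a vertex cover of size 5 (every listed pair touches it), so no matching can be larger.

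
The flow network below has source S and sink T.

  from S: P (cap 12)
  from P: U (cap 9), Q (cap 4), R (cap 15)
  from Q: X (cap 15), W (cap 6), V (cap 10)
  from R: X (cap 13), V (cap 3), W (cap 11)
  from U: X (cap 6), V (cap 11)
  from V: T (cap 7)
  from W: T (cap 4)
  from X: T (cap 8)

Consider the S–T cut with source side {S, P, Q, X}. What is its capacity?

48

Edges leaving {S, P, Q, X}: P→R (15), P→U (9), Q→V (10), Q→W (6), X→T (8).
Cut capacity = 15 + 9 + 10 + 6 + 8 = 48.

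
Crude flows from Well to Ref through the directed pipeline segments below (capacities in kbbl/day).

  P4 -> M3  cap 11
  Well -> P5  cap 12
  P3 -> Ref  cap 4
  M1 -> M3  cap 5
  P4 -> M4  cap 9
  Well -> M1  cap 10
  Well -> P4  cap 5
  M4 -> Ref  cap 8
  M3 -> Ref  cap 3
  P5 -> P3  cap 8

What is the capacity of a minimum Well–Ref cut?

12

Augment Well→P5→P3→Ref: bottleneck 4, flow now 4.
Augment Well→P4→M4→Ref: bottleneck 5, flow now 9.
Augment Well→M1→M3→Ref: bottleneck 3, flow now 12.
No augmenting path remains; maximum flow = 12.
By max-flow min-cut, the minimum cut capacity equals the max flow.
In the residual graph, reachable from Well: {Well, P5, M1, P3, M3}.
Min-cut edges: Well→P4 (5), P3→Ref (4), M3→Ref (3); capacity 5 + 4 + 3 = 12.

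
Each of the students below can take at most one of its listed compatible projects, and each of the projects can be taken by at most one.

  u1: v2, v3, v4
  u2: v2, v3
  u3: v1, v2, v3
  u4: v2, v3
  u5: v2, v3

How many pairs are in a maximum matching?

4

Unit-capacity flow: source→left, listed edges, right→sink; max matching = max flow.
Augmenting path u1→v2 (+1); matched 1.
Augmenting path u2→v3 (+1); matched 2.
Augmenting path u3→v1 (+1); matched 3.
Augmenting path u4→v2→u1→v4 (+1); matched 4.
No augmenting path remains; maximum matching = 4.
König certificate: {u1, u3, v2, v3} is a vertex cover of size 4 (every listed pair touches it), so no matching can be larger.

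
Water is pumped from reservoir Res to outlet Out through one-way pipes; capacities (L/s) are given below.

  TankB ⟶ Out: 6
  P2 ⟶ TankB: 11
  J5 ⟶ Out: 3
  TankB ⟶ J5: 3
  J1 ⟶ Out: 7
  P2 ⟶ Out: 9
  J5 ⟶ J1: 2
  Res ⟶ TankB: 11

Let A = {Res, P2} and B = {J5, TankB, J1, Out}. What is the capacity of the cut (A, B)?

31

Edges leaving {Res, P2}: Res→TankB (11), P2→TankB (11), P2→Out (9).
Cut capacity = 11 + 11 + 9 = 31.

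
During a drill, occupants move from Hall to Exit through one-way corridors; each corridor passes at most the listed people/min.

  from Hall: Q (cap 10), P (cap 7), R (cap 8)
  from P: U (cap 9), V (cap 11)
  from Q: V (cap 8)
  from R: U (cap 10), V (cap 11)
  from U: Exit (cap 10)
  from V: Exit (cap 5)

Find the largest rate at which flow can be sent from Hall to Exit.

Augment Hall→P→U→Exit: bottleneck 7, flow now 7.
Augment Hall→Q→V→Exit: bottleneck 5, flow now 12.
Augment Hall→R→U→Exit: bottleneck 3, flow now 15.
No augmenting path remains; maximum flow = 15.
In the residual graph, reachable from Hall: {Hall, P, Q, R, U, V}.
Min-cut edges: U→Exit (10), V→Exit (5); capacity 10 + 5 = 15.
This cut is saturated, so no flow can exceed 15.

15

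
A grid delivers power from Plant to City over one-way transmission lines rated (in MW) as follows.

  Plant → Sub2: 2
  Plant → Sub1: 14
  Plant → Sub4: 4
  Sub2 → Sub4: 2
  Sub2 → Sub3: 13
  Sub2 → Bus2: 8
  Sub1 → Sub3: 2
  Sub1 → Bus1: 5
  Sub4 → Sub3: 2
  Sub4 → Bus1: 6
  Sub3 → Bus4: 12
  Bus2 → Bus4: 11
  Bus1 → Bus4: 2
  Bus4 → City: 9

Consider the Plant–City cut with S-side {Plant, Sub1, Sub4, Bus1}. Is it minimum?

Given cut capacity: 2 + 2 + 2 + 2 = 8.
Augment Plant→Sub2→Sub3→Bus4→City: bottleneck 2, flow now 2.
Augment Plant→Sub1→Sub3→Bus4→City: bottleneck 2, flow now 4.
Augment Plant→Sub1→Bus1→Bus4→City: bottleneck 2, flow now 6.
Augment Plant→Sub4→Sub3→Bus4→City: bottleneck 2, flow now 8.
No augmenting path remains; maximum flow = 8.
Cut capacity 8 equals the max flow, so it is a minimum cut.

Yes — it is a minimum cut (capacity 8).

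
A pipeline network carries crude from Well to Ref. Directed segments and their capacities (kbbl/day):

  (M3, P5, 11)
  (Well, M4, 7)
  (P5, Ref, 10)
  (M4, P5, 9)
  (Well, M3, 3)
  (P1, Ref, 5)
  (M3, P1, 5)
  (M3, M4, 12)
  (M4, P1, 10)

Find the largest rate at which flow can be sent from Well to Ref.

Augment Well→M3→P1→Ref: bottleneck 3, flow now 3.
Augment Well→M4→P1→Ref: bottleneck 2, flow now 5.
Augment Well→M4→P5→Ref: bottleneck 5, flow now 10.
No augmenting path remains; maximum flow = 10.
In the residual graph, reachable from Well: {Well}.
Min-cut edges: Well→M3 (3), Well→M4 (7); capacity 3 + 7 = 10.
This cut is saturated, so no flow can exceed 10.

10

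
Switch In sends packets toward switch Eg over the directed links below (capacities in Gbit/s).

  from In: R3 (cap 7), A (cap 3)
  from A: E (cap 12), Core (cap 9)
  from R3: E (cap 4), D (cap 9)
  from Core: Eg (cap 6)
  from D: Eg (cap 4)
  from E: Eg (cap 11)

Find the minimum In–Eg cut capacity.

10

Augment In→A→Core→Eg: bottleneck 3, flow now 3.
Augment In→R3→D→Eg: bottleneck 4, flow now 7.
Augment In→R3→E→Eg: bottleneck 3, flow now 10.
No augmenting path remains; maximum flow = 10.
By max-flow min-cut, the minimum cut capacity equals the max flow.
In the residual graph, reachable from In: {In}.
Min-cut edges: In→A (3), In→R3 (7); capacity 3 + 7 = 10.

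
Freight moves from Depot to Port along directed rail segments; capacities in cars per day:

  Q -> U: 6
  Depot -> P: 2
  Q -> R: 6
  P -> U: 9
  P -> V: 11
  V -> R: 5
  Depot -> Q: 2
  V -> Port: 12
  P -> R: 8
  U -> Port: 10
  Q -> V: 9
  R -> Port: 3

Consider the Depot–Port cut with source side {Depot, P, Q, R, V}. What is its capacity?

Edges leaving {Depot, P, Q, R, V}: P→U (9), Q→U (6), R→Port (3), V→Port (12).
Cut capacity = 9 + 6 + 3 + 12 = 30.

30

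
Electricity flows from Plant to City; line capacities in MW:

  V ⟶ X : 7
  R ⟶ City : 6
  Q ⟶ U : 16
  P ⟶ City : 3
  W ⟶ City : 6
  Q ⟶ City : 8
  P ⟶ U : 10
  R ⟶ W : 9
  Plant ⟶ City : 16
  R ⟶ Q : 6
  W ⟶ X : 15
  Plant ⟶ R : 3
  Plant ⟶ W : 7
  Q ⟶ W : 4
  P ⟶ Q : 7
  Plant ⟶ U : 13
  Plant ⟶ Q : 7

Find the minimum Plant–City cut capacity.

32

Augment Plant→City: bottleneck 16, flow now 16.
Augment Plant→Q→City: bottleneck 7, flow now 23.
Augment Plant→R→City: bottleneck 3, flow now 26.
Augment Plant→W→City: bottleneck 6, flow now 32.
No augmenting path remains; maximum flow = 32.
By max-flow min-cut, the minimum cut capacity equals the max flow.
In the residual graph, reachable from Plant: {Plant, U, W, X}.
Min-cut edges: Plant→Q (7), Plant→R (3), Plant→City (16), W→City (6); capacity 7 + 3 + 16 + 6 = 32.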